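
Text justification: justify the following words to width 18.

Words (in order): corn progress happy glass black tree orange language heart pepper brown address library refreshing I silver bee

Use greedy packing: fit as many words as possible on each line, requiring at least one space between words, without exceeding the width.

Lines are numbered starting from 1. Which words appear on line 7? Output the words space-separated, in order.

Line 1: ['corn', 'progress'] (min_width=13, slack=5)
Line 2: ['happy', 'glass', 'black'] (min_width=17, slack=1)
Line 3: ['tree', 'orange'] (min_width=11, slack=7)
Line 4: ['language', 'heart'] (min_width=14, slack=4)
Line 5: ['pepper', 'brown'] (min_width=12, slack=6)
Line 6: ['address', 'library'] (min_width=15, slack=3)
Line 7: ['refreshing', 'I'] (min_width=12, slack=6)
Line 8: ['silver', 'bee'] (min_width=10, slack=8)

Answer: refreshing I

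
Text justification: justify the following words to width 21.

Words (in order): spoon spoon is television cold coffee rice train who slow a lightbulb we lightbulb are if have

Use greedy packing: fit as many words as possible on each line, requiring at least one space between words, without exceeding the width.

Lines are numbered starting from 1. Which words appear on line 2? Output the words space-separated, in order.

Answer: television cold

Derivation:
Line 1: ['spoon', 'spoon', 'is'] (min_width=14, slack=7)
Line 2: ['television', 'cold'] (min_width=15, slack=6)
Line 3: ['coffee', 'rice', 'train', 'who'] (min_width=21, slack=0)
Line 4: ['slow', 'a', 'lightbulb', 'we'] (min_width=19, slack=2)
Line 5: ['lightbulb', 'are', 'if', 'have'] (min_width=21, slack=0)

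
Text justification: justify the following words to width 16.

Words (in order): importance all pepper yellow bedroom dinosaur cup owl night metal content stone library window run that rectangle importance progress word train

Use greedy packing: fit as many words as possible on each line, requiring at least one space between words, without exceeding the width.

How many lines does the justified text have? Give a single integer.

Answer: 11

Derivation:
Line 1: ['importance', 'all'] (min_width=14, slack=2)
Line 2: ['pepper', 'yellow'] (min_width=13, slack=3)
Line 3: ['bedroom', 'dinosaur'] (min_width=16, slack=0)
Line 4: ['cup', 'owl', 'night'] (min_width=13, slack=3)
Line 5: ['metal', 'content'] (min_width=13, slack=3)
Line 6: ['stone', 'library'] (min_width=13, slack=3)
Line 7: ['window', 'run', 'that'] (min_width=15, slack=1)
Line 8: ['rectangle'] (min_width=9, slack=7)
Line 9: ['importance'] (min_width=10, slack=6)
Line 10: ['progress', 'word'] (min_width=13, slack=3)
Line 11: ['train'] (min_width=5, slack=11)
Total lines: 11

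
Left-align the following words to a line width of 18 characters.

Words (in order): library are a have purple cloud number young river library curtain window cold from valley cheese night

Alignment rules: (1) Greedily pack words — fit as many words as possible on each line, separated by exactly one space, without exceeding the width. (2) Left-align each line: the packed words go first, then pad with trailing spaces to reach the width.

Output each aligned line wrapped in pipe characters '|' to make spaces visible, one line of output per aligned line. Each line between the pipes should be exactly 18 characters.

Line 1: ['library', 'are', 'a', 'have'] (min_width=18, slack=0)
Line 2: ['purple', 'cloud'] (min_width=12, slack=6)
Line 3: ['number', 'young', 'river'] (min_width=18, slack=0)
Line 4: ['library', 'curtain'] (min_width=15, slack=3)
Line 5: ['window', 'cold', 'from'] (min_width=16, slack=2)
Line 6: ['valley', 'cheese'] (min_width=13, slack=5)
Line 7: ['night'] (min_width=5, slack=13)

Answer: |library are a have|
|purple cloud      |
|number young river|
|library curtain   |
|window cold from  |
|valley cheese     |
|night             |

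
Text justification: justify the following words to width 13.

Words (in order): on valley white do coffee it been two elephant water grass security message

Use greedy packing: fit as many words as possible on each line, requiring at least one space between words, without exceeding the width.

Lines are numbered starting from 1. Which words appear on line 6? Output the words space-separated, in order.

Answer: water grass

Derivation:
Line 1: ['on', 'valley'] (min_width=9, slack=4)
Line 2: ['white', 'do'] (min_width=8, slack=5)
Line 3: ['coffee', 'it'] (min_width=9, slack=4)
Line 4: ['been', 'two'] (min_width=8, slack=5)
Line 5: ['elephant'] (min_width=8, slack=5)
Line 6: ['water', 'grass'] (min_width=11, slack=2)
Line 7: ['security'] (min_width=8, slack=5)
Line 8: ['message'] (min_width=7, slack=6)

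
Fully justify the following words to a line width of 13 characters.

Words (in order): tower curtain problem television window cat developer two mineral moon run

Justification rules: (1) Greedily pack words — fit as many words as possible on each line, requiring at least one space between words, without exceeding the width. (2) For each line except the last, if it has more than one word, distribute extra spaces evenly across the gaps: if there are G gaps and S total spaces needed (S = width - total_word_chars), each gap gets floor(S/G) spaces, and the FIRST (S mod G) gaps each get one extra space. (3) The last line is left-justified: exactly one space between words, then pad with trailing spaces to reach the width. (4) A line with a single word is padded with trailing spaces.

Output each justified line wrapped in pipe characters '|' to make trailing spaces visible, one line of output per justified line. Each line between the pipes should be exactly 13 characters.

Line 1: ['tower', 'curtain'] (min_width=13, slack=0)
Line 2: ['problem'] (min_width=7, slack=6)
Line 3: ['television'] (min_width=10, slack=3)
Line 4: ['window', 'cat'] (min_width=10, slack=3)
Line 5: ['developer', 'two'] (min_width=13, slack=0)
Line 6: ['mineral', 'moon'] (min_width=12, slack=1)
Line 7: ['run'] (min_width=3, slack=10)

Answer: |tower curtain|
|problem      |
|television   |
|window    cat|
|developer two|
|mineral  moon|
|run          |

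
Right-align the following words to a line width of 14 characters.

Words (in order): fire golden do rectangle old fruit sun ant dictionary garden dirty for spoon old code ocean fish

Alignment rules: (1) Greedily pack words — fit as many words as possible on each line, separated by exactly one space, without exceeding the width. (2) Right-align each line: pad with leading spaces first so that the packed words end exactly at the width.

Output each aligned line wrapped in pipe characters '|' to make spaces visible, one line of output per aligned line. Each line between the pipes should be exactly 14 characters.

Line 1: ['fire', 'golden', 'do'] (min_width=14, slack=0)
Line 2: ['rectangle', 'old'] (min_width=13, slack=1)
Line 3: ['fruit', 'sun', 'ant'] (min_width=13, slack=1)
Line 4: ['dictionary'] (min_width=10, slack=4)
Line 5: ['garden', 'dirty'] (min_width=12, slack=2)
Line 6: ['for', 'spoon', 'old'] (min_width=13, slack=1)
Line 7: ['code', 'ocean'] (min_width=10, slack=4)
Line 8: ['fish'] (min_width=4, slack=10)

Answer: |fire golden do|
| rectangle old|
| fruit sun ant|
|    dictionary|
|  garden dirty|
| for spoon old|
|    code ocean|
|          fish|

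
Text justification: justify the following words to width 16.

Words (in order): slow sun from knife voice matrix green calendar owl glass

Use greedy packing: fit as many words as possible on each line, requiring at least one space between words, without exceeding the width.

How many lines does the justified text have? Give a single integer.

Line 1: ['slow', 'sun', 'from'] (min_width=13, slack=3)
Line 2: ['knife', 'voice'] (min_width=11, slack=5)
Line 3: ['matrix', 'green'] (min_width=12, slack=4)
Line 4: ['calendar', 'owl'] (min_width=12, slack=4)
Line 5: ['glass'] (min_width=5, slack=11)
Total lines: 5

Answer: 5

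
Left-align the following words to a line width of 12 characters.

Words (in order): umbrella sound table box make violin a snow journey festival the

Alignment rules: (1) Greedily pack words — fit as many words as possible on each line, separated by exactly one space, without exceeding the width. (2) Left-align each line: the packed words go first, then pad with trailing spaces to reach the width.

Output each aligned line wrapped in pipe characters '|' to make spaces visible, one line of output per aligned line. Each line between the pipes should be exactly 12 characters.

Line 1: ['umbrella'] (min_width=8, slack=4)
Line 2: ['sound', 'table'] (min_width=11, slack=1)
Line 3: ['box', 'make'] (min_width=8, slack=4)
Line 4: ['violin', 'a'] (min_width=8, slack=4)
Line 5: ['snow', 'journey'] (min_width=12, slack=0)
Line 6: ['festival', 'the'] (min_width=12, slack=0)

Answer: |umbrella    |
|sound table |
|box make    |
|violin a    |
|snow journey|
|festival the|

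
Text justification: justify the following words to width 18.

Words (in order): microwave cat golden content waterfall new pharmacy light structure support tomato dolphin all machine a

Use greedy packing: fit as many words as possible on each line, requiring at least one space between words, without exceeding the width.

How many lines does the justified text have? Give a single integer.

Line 1: ['microwave', 'cat'] (min_width=13, slack=5)
Line 2: ['golden', 'content'] (min_width=14, slack=4)
Line 3: ['waterfall', 'new'] (min_width=13, slack=5)
Line 4: ['pharmacy', 'light'] (min_width=14, slack=4)
Line 5: ['structure', 'support'] (min_width=17, slack=1)
Line 6: ['tomato', 'dolphin', 'all'] (min_width=18, slack=0)
Line 7: ['machine', 'a'] (min_width=9, slack=9)
Total lines: 7

Answer: 7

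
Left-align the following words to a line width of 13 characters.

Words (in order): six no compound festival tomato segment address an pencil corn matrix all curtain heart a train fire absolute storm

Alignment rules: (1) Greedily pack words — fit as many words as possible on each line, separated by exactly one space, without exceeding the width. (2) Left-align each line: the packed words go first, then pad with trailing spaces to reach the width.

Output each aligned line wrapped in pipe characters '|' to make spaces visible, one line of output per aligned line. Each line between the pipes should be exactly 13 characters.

Line 1: ['six', 'no'] (min_width=6, slack=7)
Line 2: ['compound'] (min_width=8, slack=5)
Line 3: ['festival'] (min_width=8, slack=5)
Line 4: ['tomato'] (min_width=6, slack=7)
Line 5: ['segment'] (min_width=7, slack=6)
Line 6: ['address', 'an'] (min_width=10, slack=3)
Line 7: ['pencil', 'corn'] (min_width=11, slack=2)
Line 8: ['matrix', 'all'] (min_width=10, slack=3)
Line 9: ['curtain', 'heart'] (min_width=13, slack=0)
Line 10: ['a', 'train', 'fire'] (min_width=12, slack=1)
Line 11: ['absolute'] (min_width=8, slack=5)
Line 12: ['storm'] (min_width=5, slack=8)

Answer: |six no       |
|compound     |
|festival     |
|tomato       |
|segment      |
|address an   |
|pencil corn  |
|matrix all   |
|curtain heart|
|a train fire |
|absolute     |
|storm        |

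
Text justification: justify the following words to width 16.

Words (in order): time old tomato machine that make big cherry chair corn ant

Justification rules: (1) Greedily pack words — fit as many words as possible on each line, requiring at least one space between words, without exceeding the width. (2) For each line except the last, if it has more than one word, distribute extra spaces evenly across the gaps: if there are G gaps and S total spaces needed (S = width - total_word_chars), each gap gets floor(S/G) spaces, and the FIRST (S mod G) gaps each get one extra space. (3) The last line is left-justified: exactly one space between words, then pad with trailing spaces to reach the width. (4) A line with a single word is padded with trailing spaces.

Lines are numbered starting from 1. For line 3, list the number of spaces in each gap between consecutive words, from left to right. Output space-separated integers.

Answer: 2 1

Derivation:
Line 1: ['time', 'old', 'tomato'] (min_width=15, slack=1)
Line 2: ['machine', 'that'] (min_width=12, slack=4)
Line 3: ['make', 'big', 'cherry'] (min_width=15, slack=1)
Line 4: ['chair', 'corn', 'ant'] (min_width=14, slack=2)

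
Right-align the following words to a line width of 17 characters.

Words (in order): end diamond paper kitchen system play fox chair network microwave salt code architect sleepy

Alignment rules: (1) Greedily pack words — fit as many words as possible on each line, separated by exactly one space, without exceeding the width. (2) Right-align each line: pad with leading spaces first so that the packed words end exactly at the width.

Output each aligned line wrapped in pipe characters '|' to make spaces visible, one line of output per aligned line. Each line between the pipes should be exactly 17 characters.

Line 1: ['end', 'diamond', 'paper'] (min_width=17, slack=0)
Line 2: ['kitchen', 'system'] (min_width=14, slack=3)
Line 3: ['play', 'fox', 'chair'] (min_width=14, slack=3)
Line 4: ['network', 'microwave'] (min_width=17, slack=0)
Line 5: ['salt', 'code'] (min_width=9, slack=8)
Line 6: ['architect', 'sleepy'] (min_width=16, slack=1)

Answer: |end diamond paper|
|   kitchen system|
|   play fox chair|
|network microwave|
|        salt code|
| architect sleepy|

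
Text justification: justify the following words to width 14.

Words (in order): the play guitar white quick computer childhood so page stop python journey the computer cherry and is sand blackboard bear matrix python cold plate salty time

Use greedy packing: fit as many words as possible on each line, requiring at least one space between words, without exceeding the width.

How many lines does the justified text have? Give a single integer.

Line 1: ['the', 'play'] (min_width=8, slack=6)
Line 2: ['guitar', 'white'] (min_width=12, slack=2)
Line 3: ['quick', 'computer'] (min_width=14, slack=0)
Line 4: ['childhood', 'so'] (min_width=12, slack=2)
Line 5: ['page', 'stop'] (min_width=9, slack=5)
Line 6: ['python', 'journey'] (min_width=14, slack=0)
Line 7: ['the', 'computer'] (min_width=12, slack=2)
Line 8: ['cherry', 'and', 'is'] (min_width=13, slack=1)
Line 9: ['sand'] (min_width=4, slack=10)
Line 10: ['blackboard'] (min_width=10, slack=4)
Line 11: ['bear', 'matrix'] (min_width=11, slack=3)
Line 12: ['python', 'cold'] (min_width=11, slack=3)
Line 13: ['plate', 'salty'] (min_width=11, slack=3)
Line 14: ['time'] (min_width=4, slack=10)
Total lines: 14

Answer: 14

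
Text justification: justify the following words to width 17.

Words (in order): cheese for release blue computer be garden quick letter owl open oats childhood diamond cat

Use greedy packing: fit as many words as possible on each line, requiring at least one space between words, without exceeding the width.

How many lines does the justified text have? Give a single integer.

Answer: 7

Derivation:
Line 1: ['cheese', 'for'] (min_width=10, slack=7)
Line 2: ['release', 'blue'] (min_width=12, slack=5)
Line 3: ['computer', 'be'] (min_width=11, slack=6)
Line 4: ['garden', 'quick'] (min_width=12, slack=5)
Line 5: ['letter', 'owl', 'open'] (min_width=15, slack=2)
Line 6: ['oats', 'childhood'] (min_width=14, slack=3)
Line 7: ['diamond', 'cat'] (min_width=11, slack=6)
Total lines: 7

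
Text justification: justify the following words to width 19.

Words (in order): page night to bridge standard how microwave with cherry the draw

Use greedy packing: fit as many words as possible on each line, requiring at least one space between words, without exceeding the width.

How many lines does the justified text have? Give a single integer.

Answer: 4

Derivation:
Line 1: ['page', 'night', 'to'] (min_width=13, slack=6)
Line 2: ['bridge', 'standard', 'how'] (min_width=19, slack=0)
Line 3: ['microwave', 'with'] (min_width=14, slack=5)
Line 4: ['cherry', 'the', 'draw'] (min_width=15, slack=4)
Total lines: 4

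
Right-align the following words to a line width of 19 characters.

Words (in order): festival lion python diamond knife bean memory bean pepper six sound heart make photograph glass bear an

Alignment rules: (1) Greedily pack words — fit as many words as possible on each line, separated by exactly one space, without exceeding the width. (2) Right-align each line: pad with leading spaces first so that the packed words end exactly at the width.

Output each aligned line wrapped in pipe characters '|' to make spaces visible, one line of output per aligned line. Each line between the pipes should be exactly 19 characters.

Line 1: ['festival', 'lion'] (min_width=13, slack=6)
Line 2: ['python', 'diamond'] (min_width=14, slack=5)
Line 3: ['knife', 'bean', 'memory'] (min_width=17, slack=2)
Line 4: ['bean', 'pepper', 'six'] (min_width=15, slack=4)
Line 5: ['sound', 'heart', 'make'] (min_width=16, slack=3)
Line 6: ['photograph', 'glass'] (min_width=16, slack=3)
Line 7: ['bear', 'an'] (min_width=7, slack=12)

Answer: |      festival lion|
|     python diamond|
|  knife bean memory|
|    bean pepper six|
|   sound heart make|
|   photograph glass|
|            bear an|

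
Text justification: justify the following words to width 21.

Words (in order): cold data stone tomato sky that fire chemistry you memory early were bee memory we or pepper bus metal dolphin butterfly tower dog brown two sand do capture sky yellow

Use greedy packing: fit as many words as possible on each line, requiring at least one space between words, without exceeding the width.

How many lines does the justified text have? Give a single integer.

Answer: 9

Derivation:
Line 1: ['cold', 'data', 'stone'] (min_width=15, slack=6)
Line 2: ['tomato', 'sky', 'that', 'fire'] (min_width=20, slack=1)
Line 3: ['chemistry', 'you', 'memory'] (min_width=20, slack=1)
Line 4: ['early', 'were', 'bee', 'memory'] (min_width=21, slack=0)
Line 5: ['we', 'or', 'pepper', 'bus'] (min_width=16, slack=5)
Line 6: ['metal', 'dolphin'] (min_width=13, slack=8)
Line 7: ['butterfly', 'tower', 'dog'] (min_width=19, slack=2)
Line 8: ['brown', 'two', 'sand', 'do'] (min_width=17, slack=4)
Line 9: ['capture', 'sky', 'yellow'] (min_width=18, slack=3)
Total lines: 9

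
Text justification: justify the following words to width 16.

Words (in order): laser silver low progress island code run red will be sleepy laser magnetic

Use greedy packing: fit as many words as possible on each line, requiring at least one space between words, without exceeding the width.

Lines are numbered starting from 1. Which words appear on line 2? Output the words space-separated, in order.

Answer: progress island

Derivation:
Line 1: ['laser', 'silver', 'low'] (min_width=16, slack=0)
Line 2: ['progress', 'island'] (min_width=15, slack=1)
Line 3: ['code', 'run', 'red'] (min_width=12, slack=4)
Line 4: ['will', 'be', 'sleepy'] (min_width=14, slack=2)
Line 5: ['laser', 'magnetic'] (min_width=14, slack=2)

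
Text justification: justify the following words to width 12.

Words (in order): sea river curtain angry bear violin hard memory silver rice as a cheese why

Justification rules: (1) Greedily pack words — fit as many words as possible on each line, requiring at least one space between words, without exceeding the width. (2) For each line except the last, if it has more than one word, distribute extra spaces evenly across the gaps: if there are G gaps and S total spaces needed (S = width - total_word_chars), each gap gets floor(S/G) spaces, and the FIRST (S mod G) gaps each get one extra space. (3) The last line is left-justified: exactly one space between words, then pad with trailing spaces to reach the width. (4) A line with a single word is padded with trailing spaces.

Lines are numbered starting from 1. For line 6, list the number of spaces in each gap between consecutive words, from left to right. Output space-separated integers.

Line 1: ['sea', 'river'] (min_width=9, slack=3)
Line 2: ['curtain'] (min_width=7, slack=5)
Line 3: ['angry', 'bear'] (min_width=10, slack=2)
Line 4: ['violin', 'hard'] (min_width=11, slack=1)
Line 5: ['memory'] (min_width=6, slack=6)
Line 6: ['silver', 'rice'] (min_width=11, slack=1)
Line 7: ['as', 'a', 'cheese'] (min_width=11, slack=1)
Line 8: ['why'] (min_width=3, slack=9)

Answer: 2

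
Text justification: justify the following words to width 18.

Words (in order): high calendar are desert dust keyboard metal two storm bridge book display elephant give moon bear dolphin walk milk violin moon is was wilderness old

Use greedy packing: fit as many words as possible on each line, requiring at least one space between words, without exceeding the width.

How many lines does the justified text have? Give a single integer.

Line 1: ['high', 'calendar', 'are'] (min_width=17, slack=1)
Line 2: ['desert', 'dust'] (min_width=11, slack=7)
Line 3: ['keyboard', 'metal', 'two'] (min_width=18, slack=0)
Line 4: ['storm', 'bridge', 'book'] (min_width=17, slack=1)
Line 5: ['display', 'elephant'] (min_width=16, slack=2)
Line 6: ['give', 'moon', 'bear'] (min_width=14, slack=4)
Line 7: ['dolphin', 'walk', 'milk'] (min_width=17, slack=1)
Line 8: ['violin', 'moon', 'is', 'was'] (min_width=18, slack=0)
Line 9: ['wilderness', 'old'] (min_width=14, slack=4)
Total lines: 9

Answer: 9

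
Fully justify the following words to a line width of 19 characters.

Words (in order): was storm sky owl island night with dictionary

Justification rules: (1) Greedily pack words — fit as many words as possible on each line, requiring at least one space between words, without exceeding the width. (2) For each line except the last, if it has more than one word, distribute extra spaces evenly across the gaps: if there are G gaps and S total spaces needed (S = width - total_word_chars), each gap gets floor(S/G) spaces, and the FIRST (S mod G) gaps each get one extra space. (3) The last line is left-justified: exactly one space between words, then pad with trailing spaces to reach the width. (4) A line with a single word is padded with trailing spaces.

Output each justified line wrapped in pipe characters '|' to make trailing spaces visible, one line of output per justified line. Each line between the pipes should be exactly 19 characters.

Line 1: ['was', 'storm', 'sky', 'owl'] (min_width=17, slack=2)
Line 2: ['island', 'night', 'with'] (min_width=17, slack=2)
Line 3: ['dictionary'] (min_width=10, slack=9)

Answer: |was  storm  sky owl|
|island  night  with|
|dictionary         |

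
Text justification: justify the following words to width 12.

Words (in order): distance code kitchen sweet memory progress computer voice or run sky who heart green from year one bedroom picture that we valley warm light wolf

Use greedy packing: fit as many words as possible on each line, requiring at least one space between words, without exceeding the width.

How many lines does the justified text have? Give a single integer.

Line 1: ['distance'] (min_width=8, slack=4)
Line 2: ['code', 'kitchen'] (min_width=12, slack=0)
Line 3: ['sweet', 'memory'] (min_width=12, slack=0)
Line 4: ['progress'] (min_width=8, slack=4)
Line 5: ['computer'] (min_width=8, slack=4)
Line 6: ['voice', 'or', 'run'] (min_width=12, slack=0)
Line 7: ['sky', 'who'] (min_width=7, slack=5)
Line 8: ['heart', 'green'] (min_width=11, slack=1)
Line 9: ['from', 'year'] (min_width=9, slack=3)
Line 10: ['one', 'bedroom'] (min_width=11, slack=1)
Line 11: ['picture', 'that'] (min_width=12, slack=0)
Line 12: ['we', 'valley'] (min_width=9, slack=3)
Line 13: ['warm', 'light'] (min_width=10, slack=2)
Line 14: ['wolf'] (min_width=4, slack=8)
Total lines: 14

Answer: 14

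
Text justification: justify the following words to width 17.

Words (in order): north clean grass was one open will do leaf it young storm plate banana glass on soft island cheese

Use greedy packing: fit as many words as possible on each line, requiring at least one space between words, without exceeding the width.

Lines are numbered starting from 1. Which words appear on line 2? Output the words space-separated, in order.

Answer: was one open will

Derivation:
Line 1: ['north', 'clean', 'grass'] (min_width=17, slack=0)
Line 2: ['was', 'one', 'open', 'will'] (min_width=17, slack=0)
Line 3: ['do', 'leaf', 'it', 'young'] (min_width=16, slack=1)
Line 4: ['storm', 'plate'] (min_width=11, slack=6)
Line 5: ['banana', 'glass', 'on'] (min_width=15, slack=2)
Line 6: ['soft', 'island'] (min_width=11, slack=6)
Line 7: ['cheese'] (min_width=6, slack=11)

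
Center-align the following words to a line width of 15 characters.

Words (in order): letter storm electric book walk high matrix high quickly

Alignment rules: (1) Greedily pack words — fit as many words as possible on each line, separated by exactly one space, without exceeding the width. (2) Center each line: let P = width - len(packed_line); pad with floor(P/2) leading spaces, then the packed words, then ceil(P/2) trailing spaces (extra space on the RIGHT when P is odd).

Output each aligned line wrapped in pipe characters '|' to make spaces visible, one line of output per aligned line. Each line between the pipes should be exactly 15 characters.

Line 1: ['letter', 'storm'] (min_width=12, slack=3)
Line 2: ['electric', 'book'] (min_width=13, slack=2)
Line 3: ['walk', 'high'] (min_width=9, slack=6)
Line 4: ['matrix', 'high'] (min_width=11, slack=4)
Line 5: ['quickly'] (min_width=7, slack=8)

Answer: | letter storm  |
| electric book |
|   walk high   |
|  matrix high  |
|    quickly    |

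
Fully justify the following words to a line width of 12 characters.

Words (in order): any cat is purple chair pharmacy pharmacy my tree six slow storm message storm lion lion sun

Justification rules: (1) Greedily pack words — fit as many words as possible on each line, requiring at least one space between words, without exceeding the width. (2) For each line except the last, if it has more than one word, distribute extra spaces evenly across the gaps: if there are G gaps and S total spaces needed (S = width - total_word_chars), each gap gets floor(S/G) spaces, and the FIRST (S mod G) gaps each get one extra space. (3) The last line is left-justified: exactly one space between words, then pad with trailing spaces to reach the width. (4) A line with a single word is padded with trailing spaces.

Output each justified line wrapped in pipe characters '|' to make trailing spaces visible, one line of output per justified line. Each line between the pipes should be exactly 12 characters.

Answer: |any  cat  is|
|purple chair|
|pharmacy    |
|pharmacy  my|
|tree     six|
|slow   storm|
|message     |
|storm   lion|
|lion sun    |

Derivation:
Line 1: ['any', 'cat', 'is'] (min_width=10, slack=2)
Line 2: ['purple', 'chair'] (min_width=12, slack=0)
Line 3: ['pharmacy'] (min_width=8, slack=4)
Line 4: ['pharmacy', 'my'] (min_width=11, slack=1)
Line 5: ['tree', 'six'] (min_width=8, slack=4)
Line 6: ['slow', 'storm'] (min_width=10, slack=2)
Line 7: ['message'] (min_width=7, slack=5)
Line 8: ['storm', 'lion'] (min_width=10, slack=2)
Line 9: ['lion', 'sun'] (min_width=8, slack=4)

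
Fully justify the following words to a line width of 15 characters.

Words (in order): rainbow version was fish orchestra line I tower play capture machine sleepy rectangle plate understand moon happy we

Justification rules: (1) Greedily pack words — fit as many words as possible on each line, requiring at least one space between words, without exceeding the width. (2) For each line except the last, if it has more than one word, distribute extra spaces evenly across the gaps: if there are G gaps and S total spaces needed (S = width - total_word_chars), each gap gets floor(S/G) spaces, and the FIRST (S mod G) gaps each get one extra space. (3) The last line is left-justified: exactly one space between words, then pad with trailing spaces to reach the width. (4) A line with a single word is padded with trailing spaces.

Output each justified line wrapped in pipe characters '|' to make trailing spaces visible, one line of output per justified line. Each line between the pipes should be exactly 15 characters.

Answer: |rainbow version|
|was        fish|
|orchestra  line|
|I   tower  play|
|capture machine|
|sleepy         |
|rectangle plate|
|understand moon|
|happy we       |

Derivation:
Line 1: ['rainbow', 'version'] (min_width=15, slack=0)
Line 2: ['was', 'fish'] (min_width=8, slack=7)
Line 3: ['orchestra', 'line'] (min_width=14, slack=1)
Line 4: ['I', 'tower', 'play'] (min_width=12, slack=3)
Line 5: ['capture', 'machine'] (min_width=15, slack=0)
Line 6: ['sleepy'] (min_width=6, slack=9)
Line 7: ['rectangle', 'plate'] (min_width=15, slack=0)
Line 8: ['understand', 'moon'] (min_width=15, slack=0)
Line 9: ['happy', 'we'] (min_width=8, slack=7)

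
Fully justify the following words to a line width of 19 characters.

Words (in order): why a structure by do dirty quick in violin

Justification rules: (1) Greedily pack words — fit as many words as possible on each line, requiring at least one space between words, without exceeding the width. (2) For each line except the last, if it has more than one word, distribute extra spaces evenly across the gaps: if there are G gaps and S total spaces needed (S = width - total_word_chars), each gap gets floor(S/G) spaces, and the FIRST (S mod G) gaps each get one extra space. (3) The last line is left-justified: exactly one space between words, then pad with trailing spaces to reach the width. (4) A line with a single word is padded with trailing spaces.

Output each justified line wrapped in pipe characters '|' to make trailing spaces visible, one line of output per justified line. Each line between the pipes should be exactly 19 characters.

Line 1: ['why', 'a', 'structure', 'by'] (min_width=18, slack=1)
Line 2: ['do', 'dirty', 'quick', 'in'] (min_width=17, slack=2)
Line 3: ['violin'] (min_width=6, slack=13)

Answer: |why  a structure by|
|do  dirty  quick in|
|violin             |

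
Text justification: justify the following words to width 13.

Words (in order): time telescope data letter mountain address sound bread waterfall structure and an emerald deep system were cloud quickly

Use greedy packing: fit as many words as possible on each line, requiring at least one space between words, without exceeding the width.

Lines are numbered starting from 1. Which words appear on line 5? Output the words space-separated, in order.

Line 1: ['time'] (min_width=4, slack=9)
Line 2: ['telescope'] (min_width=9, slack=4)
Line 3: ['data', 'letter'] (min_width=11, slack=2)
Line 4: ['mountain'] (min_width=8, slack=5)
Line 5: ['address', 'sound'] (min_width=13, slack=0)
Line 6: ['bread'] (min_width=5, slack=8)
Line 7: ['waterfall'] (min_width=9, slack=4)
Line 8: ['structure', 'and'] (min_width=13, slack=0)
Line 9: ['an', 'emerald'] (min_width=10, slack=3)
Line 10: ['deep', 'system'] (min_width=11, slack=2)
Line 11: ['were', 'cloud'] (min_width=10, slack=3)
Line 12: ['quickly'] (min_width=7, slack=6)

Answer: address sound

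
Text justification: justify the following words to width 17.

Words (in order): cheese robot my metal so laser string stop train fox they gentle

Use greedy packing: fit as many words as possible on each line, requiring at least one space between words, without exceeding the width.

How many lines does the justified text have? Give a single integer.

Answer: 4

Derivation:
Line 1: ['cheese', 'robot', 'my'] (min_width=15, slack=2)
Line 2: ['metal', 'so', 'laser'] (min_width=14, slack=3)
Line 3: ['string', 'stop', 'train'] (min_width=17, slack=0)
Line 4: ['fox', 'they', 'gentle'] (min_width=15, slack=2)
Total lines: 4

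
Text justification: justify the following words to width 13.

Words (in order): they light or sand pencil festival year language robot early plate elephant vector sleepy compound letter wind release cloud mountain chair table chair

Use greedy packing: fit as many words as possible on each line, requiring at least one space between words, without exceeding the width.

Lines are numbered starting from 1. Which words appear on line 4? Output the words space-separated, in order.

Answer: language

Derivation:
Line 1: ['they', 'light', 'or'] (min_width=13, slack=0)
Line 2: ['sand', 'pencil'] (min_width=11, slack=2)
Line 3: ['festival', 'year'] (min_width=13, slack=0)
Line 4: ['language'] (min_width=8, slack=5)
Line 5: ['robot', 'early'] (min_width=11, slack=2)
Line 6: ['plate'] (min_width=5, slack=8)
Line 7: ['elephant'] (min_width=8, slack=5)
Line 8: ['vector', 'sleepy'] (min_width=13, slack=0)
Line 9: ['compound'] (min_width=8, slack=5)
Line 10: ['letter', 'wind'] (min_width=11, slack=2)
Line 11: ['release', 'cloud'] (min_width=13, slack=0)
Line 12: ['mountain'] (min_width=8, slack=5)
Line 13: ['chair', 'table'] (min_width=11, slack=2)
Line 14: ['chair'] (min_width=5, slack=8)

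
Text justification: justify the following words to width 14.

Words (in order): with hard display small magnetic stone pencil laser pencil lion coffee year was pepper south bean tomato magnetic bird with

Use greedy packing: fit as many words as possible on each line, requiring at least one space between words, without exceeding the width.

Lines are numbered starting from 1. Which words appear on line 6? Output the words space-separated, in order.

Line 1: ['with', 'hard'] (min_width=9, slack=5)
Line 2: ['display', 'small'] (min_width=13, slack=1)
Line 3: ['magnetic', 'stone'] (min_width=14, slack=0)
Line 4: ['pencil', 'laser'] (min_width=12, slack=2)
Line 5: ['pencil', 'lion'] (min_width=11, slack=3)
Line 6: ['coffee', 'year'] (min_width=11, slack=3)
Line 7: ['was', 'pepper'] (min_width=10, slack=4)
Line 8: ['south', 'bean'] (min_width=10, slack=4)
Line 9: ['tomato'] (min_width=6, slack=8)
Line 10: ['magnetic', 'bird'] (min_width=13, slack=1)
Line 11: ['with'] (min_width=4, slack=10)

Answer: coffee year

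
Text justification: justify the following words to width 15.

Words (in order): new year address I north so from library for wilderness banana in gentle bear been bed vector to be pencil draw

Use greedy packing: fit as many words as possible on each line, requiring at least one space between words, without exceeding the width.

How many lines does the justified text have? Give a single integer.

Line 1: ['new', 'year'] (min_width=8, slack=7)
Line 2: ['address', 'I', 'north'] (min_width=15, slack=0)
Line 3: ['so', 'from', 'library'] (min_width=15, slack=0)
Line 4: ['for', 'wilderness'] (min_width=14, slack=1)
Line 5: ['banana', 'in'] (min_width=9, slack=6)
Line 6: ['gentle', 'bear'] (min_width=11, slack=4)
Line 7: ['been', 'bed', 'vector'] (min_width=15, slack=0)
Line 8: ['to', 'be', 'pencil'] (min_width=12, slack=3)
Line 9: ['draw'] (min_width=4, slack=11)
Total lines: 9

Answer: 9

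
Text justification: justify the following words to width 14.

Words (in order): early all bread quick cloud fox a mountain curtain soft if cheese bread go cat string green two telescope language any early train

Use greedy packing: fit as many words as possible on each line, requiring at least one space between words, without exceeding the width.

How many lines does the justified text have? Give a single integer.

Answer: 11

Derivation:
Line 1: ['early', 'all'] (min_width=9, slack=5)
Line 2: ['bread', 'quick'] (min_width=11, slack=3)
Line 3: ['cloud', 'fox', 'a'] (min_width=11, slack=3)
Line 4: ['mountain'] (min_width=8, slack=6)
Line 5: ['curtain', 'soft'] (min_width=12, slack=2)
Line 6: ['if', 'cheese'] (min_width=9, slack=5)
Line 7: ['bread', 'go', 'cat'] (min_width=12, slack=2)
Line 8: ['string', 'green'] (min_width=12, slack=2)
Line 9: ['two', 'telescope'] (min_width=13, slack=1)
Line 10: ['language', 'any'] (min_width=12, slack=2)
Line 11: ['early', 'train'] (min_width=11, slack=3)
Total lines: 11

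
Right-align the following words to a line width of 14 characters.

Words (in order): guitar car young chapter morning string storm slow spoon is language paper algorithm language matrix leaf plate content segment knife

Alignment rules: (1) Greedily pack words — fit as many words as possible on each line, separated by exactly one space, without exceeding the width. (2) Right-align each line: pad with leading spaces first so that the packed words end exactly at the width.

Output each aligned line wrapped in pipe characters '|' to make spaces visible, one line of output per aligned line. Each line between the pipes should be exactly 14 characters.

Line 1: ['guitar', 'car'] (min_width=10, slack=4)
Line 2: ['young', 'chapter'] (min_width=13, slack=1)
Line 3: ['morning', 'string'] (min_width=14, slack=0)
Line 4: ['storm', 'slow'] (min_width=10, slack=4)
Line 5: ['spoon', 'is'] (min_width=8, slack=6)
Line 6: ['language', 'paper'] (min_width=14, slack=0)
Line 7: ['algorithm'] (min_width=9, slack=5)
Line 8: ['language'] (min_width=8, slack=6)
Line 9: ['matrix', 'leaf'] (min_width=11, slack=3)
Line 10: ['plate', 'content'] (min_width=13, slack=1)
Line 11: ['segment', 'knife'] (min_width=13, slack=1)

Answer: |    guitar car|
| young chapter|
|morning string|
|    storm slow|
|      spoon is|
|language paper|
|     algorithm|
|      language|
|   matrix leaf|
| plate content|
| segment knife|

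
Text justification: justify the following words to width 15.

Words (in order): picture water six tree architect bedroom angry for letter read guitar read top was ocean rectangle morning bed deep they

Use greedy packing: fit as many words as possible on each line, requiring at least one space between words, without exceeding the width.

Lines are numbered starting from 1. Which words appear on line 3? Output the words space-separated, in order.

Line 1: ['picture', 'water'] (min_width=13, slack=2)
Line 2: ['six', 'tree'] (min_width=8, slack=7)
Line 3: ['architect'] (min_width=9, slack=6)
Line 4: ['bedroom', 'angry'] (min_width=13, slack=2)
Line 5: ['for', 'letter', 'read'] (min_width=15, slack=0)
Line 6: ['guitar', 'read', 'top'] (min_width=15, slack=0)
Line 7: ['was', 'ocean'] (min_width=9, slack=6)
Line 8: ['rectangle'] (min_width=9, slack=6)
Line 9: ['morning', 'bed'] (min_width=11, slack=4)
Line 10: ['deep', 'they'] (min_width=9, slack=6)

Answer: architect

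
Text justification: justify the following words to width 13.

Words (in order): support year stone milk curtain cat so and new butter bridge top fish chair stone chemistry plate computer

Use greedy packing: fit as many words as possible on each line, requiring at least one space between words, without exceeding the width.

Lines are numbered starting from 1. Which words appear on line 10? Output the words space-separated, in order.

Answer: computer

Derivation:
Line 1: ['support', 'year'] (min_width=12, slack=1)
Line 2: ['stone', 'milk'] (min_width=10, slack=3)
Line 3: ['curtain', 'cat'] (min_width=11, slack=2)
Line 4: ['so', 'and', 'new'] (min_width=10, slack=3)
Line 5: ['butter', 'bridge'] (min_width=13, slack=0)
Line 6: ['top', 'fish'] (min_width=8, slack=5)
Line 7: ['chair', 'stone'] (min_width=11, slack=2)
Line 8: ['chemistry'] (min_width=9, slack=4)
Line 9: ['plate'] (min_width=5, slack=8)
Line 10: ['computer'] (min_width=8, slack=5)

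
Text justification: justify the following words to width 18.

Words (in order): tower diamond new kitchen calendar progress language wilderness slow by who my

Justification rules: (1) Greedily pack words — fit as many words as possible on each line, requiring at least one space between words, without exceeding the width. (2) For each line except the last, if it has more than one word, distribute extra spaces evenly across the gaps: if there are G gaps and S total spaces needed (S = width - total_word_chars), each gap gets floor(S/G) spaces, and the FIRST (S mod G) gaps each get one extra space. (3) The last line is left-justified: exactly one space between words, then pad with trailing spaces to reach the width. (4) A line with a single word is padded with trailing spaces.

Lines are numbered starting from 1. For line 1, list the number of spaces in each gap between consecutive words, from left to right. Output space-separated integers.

Line 1: ['tower', 'diamond', 'new'] (min_width=17, slack=1)
Line 2: ['kitchen', 'calendar'] (min_width=16, slack=2)
Line 3: ['progress', 'language'] (min_width=17, slack=1)
Line 4: ['wilderness', 'slow', 'by'] (min_width=18, slack=0)
Line 5: ['who', 'my'] (min_width=6, slack=12)

Answer: 2 1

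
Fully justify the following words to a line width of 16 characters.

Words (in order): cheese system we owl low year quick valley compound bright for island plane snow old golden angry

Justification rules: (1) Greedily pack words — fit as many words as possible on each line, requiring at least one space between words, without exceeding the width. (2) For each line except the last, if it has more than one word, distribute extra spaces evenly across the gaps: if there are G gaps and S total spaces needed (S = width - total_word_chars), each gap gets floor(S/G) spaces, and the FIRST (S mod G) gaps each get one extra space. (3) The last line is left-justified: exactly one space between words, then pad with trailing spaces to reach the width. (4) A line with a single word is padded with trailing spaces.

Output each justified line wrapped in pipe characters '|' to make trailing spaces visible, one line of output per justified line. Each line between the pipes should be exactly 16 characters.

Answer: |cheese system we|
|owl   low   year|
|quick     valley|
|compound  bright|
|for island plane|
|snow  old golden|
|angry           |

Derivation:
Line 1: ['cheese', 'system', 'we'] (min_width=16, slack=0)
Line 2: ['owl', 'low', 'year'] (min_width=12, slack=4)
Line 3: ['quick', 'valley'] (min_width=12, slack=4)
Line 4: ['compound', 'bright'] (min_width=15, slack=1)
Line 5: ['for', 'island', 'plane'] (min_width=16, slack=0)
Line 6: ['snow', 'old', 'golden'] (min_width=15, slack=1)
Line 7: ['angry'] (min_width=5, slack=11)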